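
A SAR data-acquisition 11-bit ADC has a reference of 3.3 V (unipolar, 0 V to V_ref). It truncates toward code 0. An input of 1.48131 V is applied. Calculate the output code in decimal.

code 919

With 2048 levels over 3.3 V, one step is 1.611 mV.
(V_in − V_low)/LSB = (1.48131 − 0) / 0.00161133 = 919.310.
⌊·⌋(919.310) = 919.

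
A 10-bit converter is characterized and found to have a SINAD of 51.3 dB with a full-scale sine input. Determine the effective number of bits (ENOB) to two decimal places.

ENOB = (SINAD − 1.76) / 6.02 = (51.3 − 1.76)/6.02 = 8.229.

8.23 bits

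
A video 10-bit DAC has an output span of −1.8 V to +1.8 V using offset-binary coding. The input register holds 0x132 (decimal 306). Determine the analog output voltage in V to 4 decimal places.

LSB = 3.6 V / 2^10 = 3.516 mV.
Code 0x132 = 306 decimal.
V_out = (−1.8) + 306 × 0.00351563 V = -0.724219 V.

-0.7242 V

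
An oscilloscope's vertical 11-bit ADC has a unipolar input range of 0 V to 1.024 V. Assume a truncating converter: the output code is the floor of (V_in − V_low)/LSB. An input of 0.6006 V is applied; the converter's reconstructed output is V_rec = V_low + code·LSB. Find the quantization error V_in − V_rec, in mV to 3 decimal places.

One LSB is 1.024 V / 2048 = 0.500 mV.
(V_in − V_low)/LSB = (0.6006 − 0)/0.0005 = 1201.2000 → code 1201 (floor).
Code 1201 maps back to 0 + 1201×0.0005 V = 0.6005 V.
V_in − V_rec = 0.0001 V = 0.100 mV.

0.100 mV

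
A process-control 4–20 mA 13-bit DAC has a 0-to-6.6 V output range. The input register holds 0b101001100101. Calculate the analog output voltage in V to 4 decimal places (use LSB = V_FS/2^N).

2.1439 V

LSB = 6.6 V / 2^13 = 0.806 mV.
Code 0b101001100101 = 2661 decimal.
V_out = 0 + 2661 × 0.000805664 V = 2.14387 V.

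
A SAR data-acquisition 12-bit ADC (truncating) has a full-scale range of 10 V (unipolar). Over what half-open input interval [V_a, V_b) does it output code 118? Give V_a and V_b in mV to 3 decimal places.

[288.086 mV, 290.527 mV)

LSB = 10/2^12 = 2.441 mV.
V_a = V_low + 118·LSB = 0.288086 V; V_b = V_low + 119·LSB = 0.290527 V.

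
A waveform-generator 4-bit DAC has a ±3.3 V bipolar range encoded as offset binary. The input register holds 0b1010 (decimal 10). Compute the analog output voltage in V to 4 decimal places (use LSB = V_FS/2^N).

0.8250 V

LSB = 6.6 V / 2^4 = 412.500 mV.
Code 0b1010 = 10 decimal.
V_out = (−3.3) + 10 × 0.4125 V = 0.825 V.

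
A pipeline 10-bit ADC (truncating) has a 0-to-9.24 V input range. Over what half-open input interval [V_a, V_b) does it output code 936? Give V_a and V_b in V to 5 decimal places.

LSB = 9.24/2^10 = 9.023 mV.
V_a = V_low + 936·LSB = 8.44594 V; V_b = V_low + 937·LSB = 8.45496 V.

[8.44594 V, 8.45496 V)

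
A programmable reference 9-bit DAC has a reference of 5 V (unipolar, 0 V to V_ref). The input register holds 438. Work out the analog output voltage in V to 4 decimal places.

LSB = 5 V / 2^9 = 9.766 mV.
V_out = 0 + 438 × 0.00976562 V = 4.27734 V.

4.2773 V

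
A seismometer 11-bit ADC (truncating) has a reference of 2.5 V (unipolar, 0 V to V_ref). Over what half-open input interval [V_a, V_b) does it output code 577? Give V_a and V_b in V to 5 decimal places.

LSB = 2.5/2^11 = 1.221 mV.
V_a = V_low + 577·LSB = 0.704346 V; V_b = V_low + 578·LSB = 0.705566 V.

[0.70435 V, 0.70557 V)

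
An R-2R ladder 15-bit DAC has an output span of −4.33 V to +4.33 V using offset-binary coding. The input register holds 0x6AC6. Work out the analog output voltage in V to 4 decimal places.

LSB = 8.66 V / 2^15 = 264.28 µV.
Code 0x6AC6 = 27334 decimal.
V_out = (−4.33) + 27334 × 0.000264282 V = 2.89389 V.

2.8939 V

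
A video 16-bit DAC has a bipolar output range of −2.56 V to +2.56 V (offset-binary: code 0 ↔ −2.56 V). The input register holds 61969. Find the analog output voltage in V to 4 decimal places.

2.2813 V

LSB = 5.12 V / 2^16 = 78.12 µV.
V_out = (−2.56) + 61969 × 7.8125e-05 V = 2.28133 V.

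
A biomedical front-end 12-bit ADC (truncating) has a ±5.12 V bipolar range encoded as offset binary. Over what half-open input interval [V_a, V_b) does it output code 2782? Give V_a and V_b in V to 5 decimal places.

LSB = 10.24/2^12 = 2.500 mV.
V_a = V_low + 2782·LSB = 1.835 V; V_b = V_low + 2783·LSB = 1.8375 V.

[1.83500 V, 1.83750 V)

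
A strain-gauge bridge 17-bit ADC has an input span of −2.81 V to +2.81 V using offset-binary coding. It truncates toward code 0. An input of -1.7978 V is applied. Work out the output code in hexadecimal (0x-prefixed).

Full-scale span = 5.62 V; LSB = 5.62/2^17 = 42.88 µV.
(-1.7978 − (−2.81)) / 4.28772e-05 = 23606.953 LSBs.
So the output code is 23606.
In hexadecimal (0x-prefixed): 0x5C36.

code 0x5C36 (decimal 23606)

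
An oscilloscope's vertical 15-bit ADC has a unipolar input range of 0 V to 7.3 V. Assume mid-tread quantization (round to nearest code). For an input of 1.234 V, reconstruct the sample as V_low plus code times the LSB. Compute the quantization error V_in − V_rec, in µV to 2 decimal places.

LSB = 7.3/2^15 = 222.78 µV.
(V_in − V_low)/LSB = (1.234 − 0)/0.000222778 = 5539.1386 → code 5539 (round).
V_rec = 0 + 5539·0.000222778 = 1.2339691 V.
Error = 1.234 − 1.2339691 = 3.08838e-05 V = 30.88 µV.

30.88 µV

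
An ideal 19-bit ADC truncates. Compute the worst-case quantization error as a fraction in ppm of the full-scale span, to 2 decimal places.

1.91 ppm

Truncating → worst-case error = 1 LSB = V_FS/2^19, so 1e+06/524288 = 1.90735 ppm of full scale.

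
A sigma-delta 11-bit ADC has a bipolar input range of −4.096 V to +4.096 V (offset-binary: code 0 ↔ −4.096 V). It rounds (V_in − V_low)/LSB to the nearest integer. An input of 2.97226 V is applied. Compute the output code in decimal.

code 1767

LSB = 8.192 V / 2048 = 4.000 mV.
(V_in − V_low)/LSB = (2.97226 − (−4.096)) / 0.004 = 1767.065.
Round → code 1767.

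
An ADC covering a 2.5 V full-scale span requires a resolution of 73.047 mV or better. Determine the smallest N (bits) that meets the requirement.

6 bits

Number of steps required ≥ 2.5 V / 73.047 mV = 34.22.
Need 2^N ≥ 34.22; 2^5 = 32, 2^6 = 64.
Minimum N = 6.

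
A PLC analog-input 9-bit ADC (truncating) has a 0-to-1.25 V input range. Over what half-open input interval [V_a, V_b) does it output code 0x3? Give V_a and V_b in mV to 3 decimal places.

[7.324 mV, 9.766 mV)

LSB = 1.25/2^9 = 2.441 mV.
Code 0x3 = 3 decimal.
V_a = V_low + 3·LSB = 0.00732422 V; V_b = V_low + 4·LSB = 0.00976562 V.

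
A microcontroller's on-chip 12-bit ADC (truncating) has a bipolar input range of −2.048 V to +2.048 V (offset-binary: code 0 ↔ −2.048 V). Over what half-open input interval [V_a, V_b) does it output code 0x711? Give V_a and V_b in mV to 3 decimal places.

LSB = 4.096/2^12 = 1.000 mV.
Code 0x711 = 1809 decimal.
V_a = V_low + 1809·LSB = -0.239 V; V_b = V_low + 1810·LSB = -0.238 V.

[-239.000 mV, -238.000 mV)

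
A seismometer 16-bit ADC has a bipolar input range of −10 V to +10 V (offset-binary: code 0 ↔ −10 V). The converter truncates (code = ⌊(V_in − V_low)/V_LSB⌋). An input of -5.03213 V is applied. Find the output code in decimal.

With 65536 levels over 20 V, one step is 305.18 µV.
Input sits at 16278.716 steps above V_low.
Floor → code 16278.

code 16278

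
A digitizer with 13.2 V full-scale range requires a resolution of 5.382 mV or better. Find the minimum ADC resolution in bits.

Number of steps required ≥ 13.2 V / 5.382 mV = 2452.62.
Need 2^N ≥ 2452.62; 2^11 = 2048, 2^12 = 4096.
Minimum N = 12.

12 bits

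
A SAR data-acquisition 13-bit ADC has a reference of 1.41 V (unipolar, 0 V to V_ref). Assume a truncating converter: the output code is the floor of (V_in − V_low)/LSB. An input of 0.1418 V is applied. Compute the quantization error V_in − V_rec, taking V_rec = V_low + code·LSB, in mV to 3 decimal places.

One LSB is 1.41 V / 8192 = 172.12 µV.
(0.1418 − 0)/0.000172119 = 823.8479; ⌊·⌋ gives code 823.
V_rec = 0 + 823·0.000172119 = 0.14165405 V.
Error = 0.1418 − 0.14165405 = 0.000145947 V = 0.146 mV.

0.146 mV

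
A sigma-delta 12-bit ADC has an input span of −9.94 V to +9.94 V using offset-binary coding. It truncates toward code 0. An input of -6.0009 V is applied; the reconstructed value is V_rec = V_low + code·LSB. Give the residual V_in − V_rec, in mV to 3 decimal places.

One LSB is 19.88 V / 4096 = 4.854 mV.
(V_in − V_low)/LSB = (-6.0009 − (−9.94))/0.00485352 = 811.5973 → code 811 (floor).
V_rec = (−9.94) + 811·0.00485352 = -6.0037988 V.
Difference: 0.00289883 V → 2.899 mV.

2.899 mV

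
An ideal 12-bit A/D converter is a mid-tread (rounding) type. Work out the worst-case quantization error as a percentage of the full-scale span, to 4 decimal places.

Rounding → worst-case error = ½ LSB = V_FS/2^13, so 100/8192 = 0.012207 % of full scale.

0.0122 %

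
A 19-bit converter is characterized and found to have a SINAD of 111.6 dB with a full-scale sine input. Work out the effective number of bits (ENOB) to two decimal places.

18.25 bits

ENOB = (SINAD − 1.76) / 6.02 = (111.6 − 1.76)/6.02 = 18.246.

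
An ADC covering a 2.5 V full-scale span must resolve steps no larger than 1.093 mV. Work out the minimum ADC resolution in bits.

12 bits

Number of steps required ≥ 2.5 V / 1.093 mV = 2287.28.
Need 2^N ≥ 2287.28; 2^11 = 2048, 2^12 = 4096.
Minimum N = 12.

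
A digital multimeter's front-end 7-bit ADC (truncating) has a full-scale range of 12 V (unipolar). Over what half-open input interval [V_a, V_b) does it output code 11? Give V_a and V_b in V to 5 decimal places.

[1.03125 V, 1.12500 V)

LSB = 12/2^7 = 93.750 mV.
V_a = V_low + 11·LSB = 1.03125 V; V_b = V_low + 12·LSB = 1.125 V.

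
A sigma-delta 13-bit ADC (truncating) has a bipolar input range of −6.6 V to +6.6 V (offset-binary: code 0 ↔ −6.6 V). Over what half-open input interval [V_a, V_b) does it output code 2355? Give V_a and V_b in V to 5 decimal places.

LSB = 13.2/2^13 = 1.611 mV.
V_a = V_low + 2355·LSB = -2.80532 V; V_b = V_low + 2356·LSB = -2.80371 V.

[-2.80532 V, -2.80371 V)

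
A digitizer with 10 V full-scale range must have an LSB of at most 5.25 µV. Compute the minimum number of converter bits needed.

21 bits

Number of steps required ≥ 10 V / 5.25 µV = 1904761.90.
Need 2^N ≥ 1904761.90; 2^20 = 1048576, 2^21 = 2097152.
Minimum N = 21.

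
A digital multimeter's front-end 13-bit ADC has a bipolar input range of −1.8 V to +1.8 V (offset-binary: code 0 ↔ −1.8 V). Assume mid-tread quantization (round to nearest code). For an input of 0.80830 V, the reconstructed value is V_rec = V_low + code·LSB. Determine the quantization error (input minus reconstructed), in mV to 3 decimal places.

One LSB is 3.6 V / 8192 = 439.45 µV.
Scaled input = 5935.3316 LSBs, so code = 5935.
Code 5935 maps back to (−1.8) + 5935×0.000439453 V = 0.8081543 V.
V_in − V_rec = 0.000145703 V = 0.146 mV.

0.146 mV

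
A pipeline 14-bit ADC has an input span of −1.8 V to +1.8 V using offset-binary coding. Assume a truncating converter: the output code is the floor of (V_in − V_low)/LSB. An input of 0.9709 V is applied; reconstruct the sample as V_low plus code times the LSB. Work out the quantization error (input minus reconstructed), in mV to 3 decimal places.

0.148 mV

LSB = 3.6/2^14 = 219.73 µV.
(V_in − V_low)/LSB = (0.9709 − (−1.8))/0.000219727 = 12610.6738 → code 12610 (floor).
Code 12610 maps back to (−1.8) + 12610×0.000219727 V = 0.97075195 V.
V_in − V_rec = 0.000148047 V = 0.148 mV.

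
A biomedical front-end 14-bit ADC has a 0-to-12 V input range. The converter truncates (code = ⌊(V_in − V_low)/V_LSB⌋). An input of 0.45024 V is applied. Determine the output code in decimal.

code 614

With 16384 levels over 12 V, one step is 0.732 mV.
(V_in − V_low)/LSB = (0.45024 − 0) / 0.000732422 = 614.728.
⌊·⌋(614.728) = 614.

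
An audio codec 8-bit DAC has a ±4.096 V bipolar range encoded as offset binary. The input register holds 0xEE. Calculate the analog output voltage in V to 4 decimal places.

LSB = 8.192 V / 2^8 = 32.000 mV.
Code 0xEE = 238 decimal.
V_out = (−4.096) + 238 × 0.032 V = 3.52 V.

3.5200 V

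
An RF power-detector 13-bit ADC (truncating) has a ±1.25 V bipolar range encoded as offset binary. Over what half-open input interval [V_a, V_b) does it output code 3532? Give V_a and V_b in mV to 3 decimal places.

LSB = 2.5/2^13 = 305.18 µV.
V_a = V_low + 3532·LSB = -0.172119 V; V_b = V_low + 3533·LSB = -0.171814 V.

[-172.119 mV, -171.814 mV)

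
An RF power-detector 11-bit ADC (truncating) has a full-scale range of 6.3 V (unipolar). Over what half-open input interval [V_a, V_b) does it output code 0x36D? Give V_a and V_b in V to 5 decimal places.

[2.69780 V, 2.70088 V)

LSB = 6.3/2^11 = 3.076 mV.
Code 0x36D = 877 decimal.
V_a = V_low + 877·LSB = 2.6978 V; V_b = V_low + 878·LSB = 2.70088 V.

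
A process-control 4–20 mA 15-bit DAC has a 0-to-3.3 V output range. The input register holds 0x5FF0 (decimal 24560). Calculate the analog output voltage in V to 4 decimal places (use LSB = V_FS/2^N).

2.4734 V

LSB = 3.3 V / 2^15 = 100.71 µV.
Code 0x5FF0 = 24560 decimal.
V_out = 0 + 24560 × 0.000100708 V = 2.47339 V.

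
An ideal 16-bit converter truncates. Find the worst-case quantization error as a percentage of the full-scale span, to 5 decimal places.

Truncating → worst-case error = 1 LSB = V_FS/2^16, so 100/65536 = 0.00152588 % of full scale.

0.00153 %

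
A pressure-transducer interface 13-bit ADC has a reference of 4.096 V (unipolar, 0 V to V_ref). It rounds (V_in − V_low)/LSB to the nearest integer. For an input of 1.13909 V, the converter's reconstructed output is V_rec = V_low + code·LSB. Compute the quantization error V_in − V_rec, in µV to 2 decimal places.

90.00 µV

Step size: 4.096 V ÷ 2^13 = 0.500 mV.
Scaled input = 2278.1800 LSBs, so code = 2278.
V_rec = 0 + 2278·0.0005 = 1.139 V.
Error = 1.13909 − 1.139 = 9e-05 V = 90.00 µV.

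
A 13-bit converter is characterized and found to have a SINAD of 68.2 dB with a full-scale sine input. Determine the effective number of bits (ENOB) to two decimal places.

ENOB = (SINAD − 1.76) / 6.02 = (68.2 − 1.76)/6.02 = 11.037.

11.04 bits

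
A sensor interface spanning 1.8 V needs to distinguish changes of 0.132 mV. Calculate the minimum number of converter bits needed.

14 bits

Number of steps required ≥ 1.8 V / 0.132 mV = 13636.36.
Need 2^N ≥ 13636.36; 2^13 = 8192, 2^14 = 16384.
Minimum N = 14.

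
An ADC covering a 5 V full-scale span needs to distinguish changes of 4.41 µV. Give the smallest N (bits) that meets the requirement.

21 bits

Number of steps required ≥ 5 V / 4.41 µV = 1133786.85.
Need 2^N ≥ 1133786.85; 2^20 = 1048576, 2^21 = 2097152.
Minimum N = 21.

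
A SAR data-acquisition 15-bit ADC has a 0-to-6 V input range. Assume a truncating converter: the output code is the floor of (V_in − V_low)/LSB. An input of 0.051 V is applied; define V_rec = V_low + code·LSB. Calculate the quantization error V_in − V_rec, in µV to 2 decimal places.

96.68 µV

LSB = 6/2^15 = 183.11 µV.
Scaled input = 278.5280 LSBs, so code = 278.
Code 278 maps back to 0 + 278×0.000183105 V = 0.05090332 V.
V_in − V_rec = 9.66797e-05 V = 96.68 µV.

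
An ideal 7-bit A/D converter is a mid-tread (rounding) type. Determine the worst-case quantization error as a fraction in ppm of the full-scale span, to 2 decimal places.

Rounding → worst-case error = ½ LSB = V_FS/2^8, so 1e+06/256 = 3906.25 ppm of full scale.

3906.25 ppm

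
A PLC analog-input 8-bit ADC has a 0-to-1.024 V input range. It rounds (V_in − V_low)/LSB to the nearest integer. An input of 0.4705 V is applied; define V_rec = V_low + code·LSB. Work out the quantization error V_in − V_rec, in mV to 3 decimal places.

-1.500 mV

LSB = 1.024/2^8 = 4.000 mV.
(0.4705 − 0)/0.004 = 117.6250; round gives code 118.
Code 118 maps back to 0 + 118×0.004 V = 0.472 V.
Difference: -0.0015 V → -1.500 mV.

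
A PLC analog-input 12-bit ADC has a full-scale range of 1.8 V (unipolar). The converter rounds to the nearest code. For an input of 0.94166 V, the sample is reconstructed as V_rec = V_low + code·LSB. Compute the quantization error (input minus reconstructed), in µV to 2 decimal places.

-88.05 µV

Step size: 1.8 V ÷ 2^12 = 439.45 µV.
(V_in − V_low)/LSB = (0.94166 − 0)/0.000439453 = 2142.7996 → code 2143 (round).
Reconstructed: 0.94174805 V.
Difference: -8.80469e-05 V → -88.05 µV.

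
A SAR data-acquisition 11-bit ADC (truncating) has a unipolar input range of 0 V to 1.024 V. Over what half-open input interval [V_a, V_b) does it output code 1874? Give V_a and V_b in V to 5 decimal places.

[0.93700 V, 0.93750 V)

LSB = 1.024/2^11 = 0.500 mV.
V_a = V_low + 1874·LSB = 0.937 V; V_b = V_low + 1875·LSB = 0.9375 V.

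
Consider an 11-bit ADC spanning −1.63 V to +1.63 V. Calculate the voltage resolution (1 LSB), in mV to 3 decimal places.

1.592 mV

Full-scale span = 3.26 V.
LSB = 3.26 / 2^11 = 3.26 / 2048 = 0.0015918 V = 1.592 mV.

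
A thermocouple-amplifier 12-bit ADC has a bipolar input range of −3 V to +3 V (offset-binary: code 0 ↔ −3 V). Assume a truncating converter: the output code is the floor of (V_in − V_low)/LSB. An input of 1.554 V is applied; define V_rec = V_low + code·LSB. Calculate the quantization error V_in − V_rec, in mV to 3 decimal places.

1.266 mV

LSB = 6/2^12 = 1.465 mV.
Scaled input = 3108.8640 LSBs, so code = 3108.
V_rec = (−3) + 3108·0.00146484 = 1.5527344 V.
V_in − V_rec = 0.00126563 V = 1.266 mV.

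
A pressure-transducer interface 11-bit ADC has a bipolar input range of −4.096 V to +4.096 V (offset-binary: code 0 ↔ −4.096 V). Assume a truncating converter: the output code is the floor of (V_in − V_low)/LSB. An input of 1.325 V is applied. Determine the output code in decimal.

code 1355

Full-scale span = 8.192 V; LSB = 8.192/2^11 = 4.000 mV.
Input sits at 1355.250 steps above V_low.
So the output code is 1355.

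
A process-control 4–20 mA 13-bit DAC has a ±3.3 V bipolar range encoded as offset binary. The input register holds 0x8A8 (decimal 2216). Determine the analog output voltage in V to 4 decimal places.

-1.5146 V

LSB = 6.6 V / 2^13 = 0.806 mV.
Code 0x8A8 = 2216 decimal.
V_out = (−3.3) + 2216 × 0.000805664 V = -1.51465 V.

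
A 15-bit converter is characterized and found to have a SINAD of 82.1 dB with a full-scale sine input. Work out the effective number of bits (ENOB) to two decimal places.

ENOB = (SINAD − 1.76) / 6.02 = (82.1 − 1.76)/6.02 = 13.346.

13.35 bits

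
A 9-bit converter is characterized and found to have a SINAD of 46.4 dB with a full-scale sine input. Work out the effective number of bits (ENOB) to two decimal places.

ENOB = (SINAD − 1.76) / 6.02 = (46.4 − 1.76)/6.02 = 7.415.

7.42 bits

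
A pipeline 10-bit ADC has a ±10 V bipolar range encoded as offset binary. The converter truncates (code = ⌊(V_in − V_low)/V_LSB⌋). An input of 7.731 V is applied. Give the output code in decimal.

code 907

With 1024 levels over 20 V, one step is 19.531 mV.
Input sits at 907.827 steps above V_low.
Floor → code 907.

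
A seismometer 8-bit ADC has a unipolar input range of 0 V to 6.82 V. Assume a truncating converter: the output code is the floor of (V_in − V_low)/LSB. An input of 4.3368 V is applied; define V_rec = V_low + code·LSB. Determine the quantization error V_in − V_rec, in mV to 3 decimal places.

One LSB is 6.82 V / 256 = 26.641 mV.
(V_in − V_low)/LSB = (4.3368 − 0)/0.0266406 = 162.7890 → code 162 (floor).
Reconstructed: 4.3157812 V.
Error = 4.3368 − 4.3157812 = 0.0210187 V = 21.019 mV.

21.019 mV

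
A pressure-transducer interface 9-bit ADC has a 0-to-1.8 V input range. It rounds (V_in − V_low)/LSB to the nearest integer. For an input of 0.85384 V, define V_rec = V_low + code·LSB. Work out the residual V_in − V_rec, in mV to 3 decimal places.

Step size: 1.8 V ÷ 2^9 = 3.516 mV.
(0.85384 − 0)/0.00351563 = 242.8700; round gives code 243.
V_rec = 0 + 243·0.00351563 = 0.85429687 V.
Difference: -0.000456875 V → -0.457 mV.

-0.457 mV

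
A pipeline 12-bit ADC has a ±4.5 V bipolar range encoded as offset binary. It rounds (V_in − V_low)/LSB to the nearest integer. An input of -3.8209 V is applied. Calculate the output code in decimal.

Full-scale span = 9 V; LSB = 9/2^12 = 2.197 mV.
(V_in − V_low)/LSB = (-3.8209 − (−4.5)) / 0.00219727 = 309.066.
So the output code is 309.

code 309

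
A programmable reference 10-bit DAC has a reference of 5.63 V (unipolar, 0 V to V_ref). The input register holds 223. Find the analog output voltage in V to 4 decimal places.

1.2261 V

LSB = 5.63 V / 2^10 = 5.498 mV.
V_out = 0 + 223 × 0.00549805 V = 1.22606 V.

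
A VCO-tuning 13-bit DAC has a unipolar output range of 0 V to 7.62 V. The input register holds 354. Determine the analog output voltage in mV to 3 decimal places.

LSB = 7.62 V / 2^13 = 0.930 mV.
V_out = 0 + 354 × 0.000930176 V = 0.329282 V.
= 329.282 mV.

329.282 mV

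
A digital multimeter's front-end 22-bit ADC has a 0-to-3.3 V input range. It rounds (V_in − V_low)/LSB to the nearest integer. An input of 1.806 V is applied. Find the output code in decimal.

With 4194304 levels over 3.3 V, one step is 0.79 µV.
Input sits at 2295428.189 steps above V_low.
Round → code 2295428.

code 2295428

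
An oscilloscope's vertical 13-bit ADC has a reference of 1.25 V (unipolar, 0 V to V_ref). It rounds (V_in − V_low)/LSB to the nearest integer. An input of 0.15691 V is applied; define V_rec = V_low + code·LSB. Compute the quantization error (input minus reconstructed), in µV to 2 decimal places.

Step size: 1.25 V ÷ 2^13 = 152.59 µV.
(V_in − V_low)/LSB = (0.15691 − 0)/0.000152588 = 1028.3254 → code 1028 (round).
Reconstructed: 0.15686035 V.
V_in − V_rec = 4.96484e-05 V = 49.65 µV.

49.65 µV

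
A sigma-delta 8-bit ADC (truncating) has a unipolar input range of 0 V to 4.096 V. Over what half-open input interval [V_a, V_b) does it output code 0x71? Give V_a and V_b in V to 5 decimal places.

LSB = 4.096/2^8 = 16.000 mV.
Code 0x71 = 113 decimal.
V_a = V_low + 113·LSB = 1.808 V; V_b = V_low + 114·LSB = 1.824 V.

[1.80800 V, 1.82400 V)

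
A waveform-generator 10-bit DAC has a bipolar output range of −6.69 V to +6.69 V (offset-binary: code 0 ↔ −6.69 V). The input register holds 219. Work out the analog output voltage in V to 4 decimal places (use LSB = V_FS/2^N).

LSB = 13.38 V / 2^10 = 13.066 mV.
V_out = (−6.69) + 219 × 0.0130664 V = -3.82846 V.

-3.8285 V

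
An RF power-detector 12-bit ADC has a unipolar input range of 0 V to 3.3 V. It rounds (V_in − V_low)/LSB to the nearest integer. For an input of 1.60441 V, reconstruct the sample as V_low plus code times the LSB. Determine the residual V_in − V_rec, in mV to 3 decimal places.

LSB = 3.3/2^12 = 0.806 mV.
Scaled input = 1991.4131 LSBs, so code = 1991.
Reconstructed: 1.6040771 V.
Difference: 0.000332852 V → 0.333 mV.

0.333 mV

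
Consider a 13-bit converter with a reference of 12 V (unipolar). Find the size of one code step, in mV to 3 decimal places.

Full-scale span = 12 V.
LSB = 12 / 2^13 = 12 / 8192 = 0.00146484 V = 1.465 mV.

1.465 mV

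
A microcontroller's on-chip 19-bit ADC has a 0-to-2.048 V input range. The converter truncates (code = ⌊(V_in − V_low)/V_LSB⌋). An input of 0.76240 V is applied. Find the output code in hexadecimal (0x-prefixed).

Full-scale span = 2.048 V; LSB = 2.048/2^19 = 3.91 µV.
(V_in − V_low)/LSB = (0.76240 − 0) / 3.90625e-06 = 195174.400.
So the output code is 195174.
In hexadecimal (0x-prefixed): 0x2FA66.

code 0x2FA66 (decimal 195174)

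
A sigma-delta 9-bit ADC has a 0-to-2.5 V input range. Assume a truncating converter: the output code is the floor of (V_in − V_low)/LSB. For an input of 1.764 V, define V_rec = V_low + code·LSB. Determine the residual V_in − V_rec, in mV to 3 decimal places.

1.305 mV

Step size: 2.5 V ÷ 2^9 = 4.883 mV.
Scaled input = 361.2672 LSBs, so code = 361.
V_rec = 0 + 361·0.00488281 = 1.7626953 V.
V_in − V_rec = 0.00130469 V = 1.305 mV.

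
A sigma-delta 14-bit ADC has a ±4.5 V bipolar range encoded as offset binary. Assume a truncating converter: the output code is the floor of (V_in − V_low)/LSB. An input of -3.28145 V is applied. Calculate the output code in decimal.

With 16384 levels over 9 V, one step is 0.549 mV.
(V_in − V_low)/LSB = (-3.28145 − (−4.5)) / 0.000549316 = 2218.303.
Floor → code 2218.

code 2218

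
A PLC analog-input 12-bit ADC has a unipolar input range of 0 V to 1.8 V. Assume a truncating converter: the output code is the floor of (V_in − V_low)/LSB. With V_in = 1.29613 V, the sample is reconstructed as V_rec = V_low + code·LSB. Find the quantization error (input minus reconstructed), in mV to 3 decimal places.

0.183 mV

LSB = 1.8/2^12 = 439.45 µV.
Scaled input = 2949.4158 LSBs, so code = 2949.
V_rec = 0 + 2949·0.000439453 = 1.2959473 V.
Error = 1.29613 − 1.2959473 = 0.000182734 V = 0.183 mV.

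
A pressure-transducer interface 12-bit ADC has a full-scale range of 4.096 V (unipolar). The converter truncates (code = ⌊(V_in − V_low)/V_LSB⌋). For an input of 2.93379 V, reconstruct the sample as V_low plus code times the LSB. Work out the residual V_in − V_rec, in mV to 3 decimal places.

0.790 mV

LSB = 4.096/2^12 = 1.000 mV.
Scaled input = 2933.7900 LSBs, so code = 2933.
V_rec = 0 + 2933·0.001 = 2.933 V.
Error = 2.93379 − 2.933 = 0.00079 V = 0.790 mV.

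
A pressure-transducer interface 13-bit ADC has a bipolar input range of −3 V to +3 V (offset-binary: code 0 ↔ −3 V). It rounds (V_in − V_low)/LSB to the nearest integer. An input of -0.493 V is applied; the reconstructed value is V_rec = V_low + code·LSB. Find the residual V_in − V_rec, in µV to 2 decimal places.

-80.08 µV

Step size: 6 V ÷ 2^13 = 0.732 mV.
(-0.493 − (−3))/0.000732422 = 3422.8907; round gives code 3423.
V_rec = (−3) + 3423·0.000732422 = -0.49291992 V.
Error = -0.493 − (−0.49291992) = -8.00781e-05 V = -80.08 µV.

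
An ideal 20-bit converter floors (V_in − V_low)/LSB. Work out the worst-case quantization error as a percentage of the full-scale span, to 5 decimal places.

Truncating → worst-case error = 1 LSB = V_FS/2^20, so 100/1048576 = 9.53674e-05 % of full scale.

0.00010 %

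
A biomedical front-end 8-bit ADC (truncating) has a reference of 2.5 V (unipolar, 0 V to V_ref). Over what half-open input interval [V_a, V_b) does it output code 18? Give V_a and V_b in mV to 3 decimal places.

[175.781 mV, 185.547 mV)

LSB = 2.5/2^8 = 9.766 mV.
V_a = V_low + 18·LSB = 0.175781 V; V_b = V_low + 19·LSB = 0.185547 V.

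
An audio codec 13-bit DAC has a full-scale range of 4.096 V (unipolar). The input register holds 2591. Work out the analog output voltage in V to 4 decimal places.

1.2955 V

LSB = 4.096 V / 2^13 = 0.500 mV.
V_out = 0 + 2591 × 0.0005 V = 1.2955 V.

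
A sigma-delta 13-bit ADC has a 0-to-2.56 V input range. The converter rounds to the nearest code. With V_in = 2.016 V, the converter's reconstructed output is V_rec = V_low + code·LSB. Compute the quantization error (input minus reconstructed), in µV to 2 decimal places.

Step size: 2.56 V ÷ 2^13 = 312.50 µV.
(2.016 − 0)/0.0003125 = 6451.2000; round gives code 6451.
Code 6451 maps back to 0 + 6451×0.0003125 V = 2.0159375 V.
Difference: 6.25e-05 V → 62.50 µV.

62.50 µV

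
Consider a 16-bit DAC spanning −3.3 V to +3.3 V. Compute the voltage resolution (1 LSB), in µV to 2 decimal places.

Full-scale span = 6.6 V.
LSB = 6.6 / 2^16 = 6.6 / 65536 = 0.000100708 V = 100.71 µV.

100.71 µV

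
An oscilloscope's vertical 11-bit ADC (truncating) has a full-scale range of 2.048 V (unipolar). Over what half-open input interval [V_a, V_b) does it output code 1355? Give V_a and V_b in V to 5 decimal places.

[1.35500 V, 1.35600 V)

LSB = 2.048/2^11 = 1.000 mV.
V_a = V_low + 1355·LSB = 1.355 V; V_b = V_low + 1356·LSB = 1.356 V.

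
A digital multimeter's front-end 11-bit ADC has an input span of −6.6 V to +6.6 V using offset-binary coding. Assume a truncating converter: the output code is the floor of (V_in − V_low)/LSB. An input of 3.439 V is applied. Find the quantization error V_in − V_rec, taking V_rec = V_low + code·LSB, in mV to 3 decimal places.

LSB = 13.2/2^11 = 6.445 mV.
(V_in − V_low)/LSB = (3.439 − (−6.6))/0.00644531 = 1557.5661 → code 1557 (floor).
Reconstructed: 3.4353516 V.
V_in − V_rec = 0.00364844 V = 3.648 mV.

3.648 mV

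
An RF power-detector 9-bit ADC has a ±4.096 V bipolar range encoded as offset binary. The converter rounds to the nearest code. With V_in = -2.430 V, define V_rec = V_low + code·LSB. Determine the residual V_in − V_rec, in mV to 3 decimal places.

LSB = 8.192/2^9 = 16.000 mV.
(-2.430 − (−4.096))/0.016 = 104.1250; round gives code 104.
V_rec = (−4.096) + 104·0.016 = -2.432 V.
Difference: 0.002 V → 2.000 mV.

2.000 mV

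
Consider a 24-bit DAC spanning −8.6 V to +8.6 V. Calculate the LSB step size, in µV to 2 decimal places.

1.03 µV

Full-scale span = 17.2 V.
LSB = 17.2 / 2^24 = 17.2 / 16777216 = 1.0252e-06 V = 1.03 µV.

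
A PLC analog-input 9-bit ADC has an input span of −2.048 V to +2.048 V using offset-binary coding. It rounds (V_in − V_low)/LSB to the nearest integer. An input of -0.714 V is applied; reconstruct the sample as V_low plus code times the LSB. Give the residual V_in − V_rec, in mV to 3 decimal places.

LSB = 4.096/2^9 = 8.000 mV.
(V_in − V_low)/LSB = (-0.714 − (−2.048))/0.008 = 166.7500 → code 167 (round).
V_rec = (−2.048) + 167·0.008 = -0.712 V.
Error = -0.714 − (−0.712) = -0.002 V = -2.000 mV.

-2.000 mV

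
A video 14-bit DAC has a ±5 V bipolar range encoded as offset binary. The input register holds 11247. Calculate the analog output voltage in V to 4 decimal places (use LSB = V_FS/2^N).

LSB = 10 V / 2^14 = 0.610 mV.
V_out = (−5) + 11247 × 0.000610352 V = 1.86462 V.

1.8646 V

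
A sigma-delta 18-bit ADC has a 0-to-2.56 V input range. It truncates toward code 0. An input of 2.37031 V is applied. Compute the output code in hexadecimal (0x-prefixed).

code 0x3B41F (decimal 242719)

LSB = 2.56 V / 262144 = 9.77 µV.
(2.37031 − 0) / 9.76563e-06 = 242719.744 LSBs.
⌊·⌋(242719.744) = 242719.
In hexadecimal (0x-prefixed): 0x3B41F.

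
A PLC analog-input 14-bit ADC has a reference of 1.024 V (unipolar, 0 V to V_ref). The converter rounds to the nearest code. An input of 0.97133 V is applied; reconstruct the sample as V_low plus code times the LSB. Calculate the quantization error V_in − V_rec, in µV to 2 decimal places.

One LSB is 1.024 V / 16384 = 62.50 µV.
(V_in − V_low)/LSB = (0.97133 − 0)/6.25e-05 = 15541.2800 → code 15541 (round).
V_rec = 0 + 15541·6.25e-05 = 0.9713125 V.
V_in − V_rec = 1.75e-05 V = 17.50 µV.

17.50 µV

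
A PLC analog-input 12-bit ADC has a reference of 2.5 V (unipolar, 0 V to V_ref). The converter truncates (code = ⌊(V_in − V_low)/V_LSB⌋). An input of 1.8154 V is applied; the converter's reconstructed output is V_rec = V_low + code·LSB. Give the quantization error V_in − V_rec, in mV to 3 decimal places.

0.214 mV

One LSB is 2.5 V / 4096 = 0.610 mV.
(1.8154 − 0)/0.000610352 = 2974.3514; ⌊·⌋ gives code 2974.
Reconstructed: 1.8151855 V.
Difference: 0.000214453 V → 0.214 mV.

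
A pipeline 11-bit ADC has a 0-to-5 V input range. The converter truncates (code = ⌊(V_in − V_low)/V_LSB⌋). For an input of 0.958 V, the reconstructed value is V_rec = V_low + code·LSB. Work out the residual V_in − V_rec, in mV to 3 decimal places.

0.969 mV

Step size: 5 V ÷ 2^11 = 2.441 mV.
Scaled input = 392.3968 LSBs, so code = 392.
V_rec = 0 + 392·0.00244141 = 0.95703125 V.
Difference: 0.00096875 V → 0.969 mV.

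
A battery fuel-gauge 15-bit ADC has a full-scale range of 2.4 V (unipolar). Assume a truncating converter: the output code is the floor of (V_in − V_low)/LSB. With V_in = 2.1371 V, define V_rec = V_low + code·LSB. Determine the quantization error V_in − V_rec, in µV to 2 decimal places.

One LSB is 2.4 V / 32768 = 73.24 µV.
(2.1371 − 0)/7.32422e-05 = 29178.5387; ⌊·⌋ gives code 29178.
Reconstructed: 2.1370605 V.
V_in − V_rec = 3.94531e-05 V = 39.45 µV.

39.45 µV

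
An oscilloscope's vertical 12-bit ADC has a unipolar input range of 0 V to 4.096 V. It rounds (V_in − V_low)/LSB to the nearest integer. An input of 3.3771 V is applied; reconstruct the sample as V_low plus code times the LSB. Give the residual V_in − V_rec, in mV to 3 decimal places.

0.100 mV

One LSB is 4.096 V / 4096 = 1.000 mV.
(3.3771 − 0)/0.001 = 3377.1000; round gives code 3377.
V_rec = 0 + 3377·0.001 = 3.377 V.
Difference: 0.0001 V → 0.100 mV.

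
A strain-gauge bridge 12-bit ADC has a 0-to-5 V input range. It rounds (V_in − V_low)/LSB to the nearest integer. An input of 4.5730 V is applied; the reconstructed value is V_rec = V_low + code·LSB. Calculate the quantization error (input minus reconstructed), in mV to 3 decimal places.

0.246 mV

Step size: 5 V ÷ 2^12 = 1.221 mV.
Scaled input = 3746.2016 LSBs, so code = 3746.
Reconstructed: 4.5727539 V.
Difference: 0.000246094 V → 0.246 mV.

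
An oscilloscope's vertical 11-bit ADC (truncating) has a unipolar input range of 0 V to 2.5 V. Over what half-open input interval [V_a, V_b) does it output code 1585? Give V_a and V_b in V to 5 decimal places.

LSB = 2.5/2^11 = 1.221 mV.
V_a = V_low + 1585·LSB = 1.93481 V; V_b = V_low + 1586·LSB = 1.93604 V.

[1.93481 V, 1.93604 V)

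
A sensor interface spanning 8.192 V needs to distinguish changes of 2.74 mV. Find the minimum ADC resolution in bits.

Number of steps required ≥ 8.192 V / 2.74 mV = 2989.78.
Need 2^N ≥ 2989.78; 2^11 = 2048, 2^12 = 4096.
Minimum N = 12.

12 bits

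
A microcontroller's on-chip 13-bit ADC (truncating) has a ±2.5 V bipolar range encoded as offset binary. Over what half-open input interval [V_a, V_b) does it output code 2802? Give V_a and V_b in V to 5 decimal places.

LSB = 5/2^13 = 0.610 mV.
V_a = V_low + 2802·LSB = -0.789795 V; V_b = V_low + 2803·LSB = -0.789185 V.

[-0.78979 V, -0.78918 V)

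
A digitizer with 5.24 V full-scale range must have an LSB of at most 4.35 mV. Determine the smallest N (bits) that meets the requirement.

Number of steps required ≥ 5.24 V / 4.35 mV = 1204.60.
Need 2^N ≥ 1204.60; 2^10 = 1024, 2^11 = 2048.
Minimum N = 11.

11 bits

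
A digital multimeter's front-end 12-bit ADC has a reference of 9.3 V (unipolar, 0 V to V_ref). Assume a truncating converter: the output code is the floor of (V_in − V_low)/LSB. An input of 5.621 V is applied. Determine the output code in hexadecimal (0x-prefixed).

code 0x9AB (decimal 2475)

With 4096 levels over 9.3 V, one step is 2.271 mV.
(5.621 − 0) / 0.00227051 = 2475.658 LSBs.
So the output code is 2475.
In hexadecimal (0x-prefixed): 0x9AB.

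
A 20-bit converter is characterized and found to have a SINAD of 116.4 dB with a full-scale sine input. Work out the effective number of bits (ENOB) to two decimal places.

19.04 bits

ENOB = (SINAD − 1.76) / 6.02 = (116.4 − 1.76)/6.02 = 19.043.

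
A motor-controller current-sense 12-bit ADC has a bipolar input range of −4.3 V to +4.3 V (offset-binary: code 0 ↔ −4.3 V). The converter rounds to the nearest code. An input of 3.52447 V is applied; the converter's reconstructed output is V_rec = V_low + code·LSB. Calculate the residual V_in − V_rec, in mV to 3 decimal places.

-0.774 mV

One LSB is 8.6 V / 4096 = 2.100 mV.
(V_in − V_low)/LSB = (3.52447 − (−4.3))/0.00209961 = 3726.6313 → code 3727 (round).
V_rec = (−4.3) + 3727·0.00209961 = 3.5252441 V.
Error = 3.52447 − 3.5252441 = -0.000774141 V = -0.774 mV.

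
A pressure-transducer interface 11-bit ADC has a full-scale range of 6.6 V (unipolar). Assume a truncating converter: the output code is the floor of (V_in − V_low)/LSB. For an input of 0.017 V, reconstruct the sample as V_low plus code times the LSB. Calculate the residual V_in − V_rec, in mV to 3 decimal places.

0.887 mV

LSB = 6.6/2^11 = 3.223 mV.
Scaled input = 5.2752 LSBs, so code = 5.
Reconstructed: 0.016113281 V.
Error = 0.017 − 0.016113281 = 0.000886719 V = 0.887 mV.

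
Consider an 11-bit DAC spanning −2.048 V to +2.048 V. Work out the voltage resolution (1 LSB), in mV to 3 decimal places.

Full-scale span = 4.096 V.
LSB = 4.096 / 2^11 = 4.096 / 2048 = 0.002 V = 2.000 mV.

2.000 mV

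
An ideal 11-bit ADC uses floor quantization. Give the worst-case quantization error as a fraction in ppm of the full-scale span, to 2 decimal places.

Truncating → worst-case error = 1 LSB = V_FS/2^11, so 1e+06/2048 = 488.281 ppm of full scale.

488.28 ppm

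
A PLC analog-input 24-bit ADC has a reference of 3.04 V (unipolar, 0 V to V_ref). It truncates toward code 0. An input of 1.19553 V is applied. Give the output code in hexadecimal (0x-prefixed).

code 0x64AD1C (decimal 6597916)

Full-scale span = 3.04 V; LSB = 3.04/2^24 = 0.18 µV.
(1.19553 − 0) / 1.81198e-07 = 6597916.133 LSBs.
So the output code is 6597916.
In hexadecimal (0x-prefixed): 0x64AD1C.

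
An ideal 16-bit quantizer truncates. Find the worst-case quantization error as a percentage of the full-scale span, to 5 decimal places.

Truncating → worst-case error = 1 LSB = V_FS/2^16, so 100/65536 = 0.00152588 % of full scale.

0.00153 %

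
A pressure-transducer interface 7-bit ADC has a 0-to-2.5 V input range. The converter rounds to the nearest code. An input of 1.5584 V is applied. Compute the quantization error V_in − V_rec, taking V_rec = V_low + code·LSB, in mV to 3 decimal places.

-4.100 mV

One LSB is 2.5 V / 128 = 19.531 mV.
(V_in − V_low)/LSB = (1.5584 − 0)/0.0195312 = 79.7901 → code 80 (round).
Reconstructed: 1.5625 V.
Error = 1.5584 − 1.5625 = -0.0041 V = -4.100 mV.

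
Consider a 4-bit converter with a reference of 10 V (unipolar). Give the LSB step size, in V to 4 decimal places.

0.6250 V

Full-scale span = 10 V.
LSB = 10 / 2^4 = 10 / 16 = 0.625 V = 0.6250 V.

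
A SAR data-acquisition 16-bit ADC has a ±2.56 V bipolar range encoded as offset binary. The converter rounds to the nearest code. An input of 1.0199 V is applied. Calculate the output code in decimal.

code 45823

LSB = 5.12 V / 65536 = 78.12 µV.
Input sits at 45822.720 steps above V_low.
round(45822.720) = 45823.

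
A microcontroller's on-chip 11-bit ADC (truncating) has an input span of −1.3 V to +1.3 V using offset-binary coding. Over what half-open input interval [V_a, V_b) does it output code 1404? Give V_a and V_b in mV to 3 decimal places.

LSB = 2.6/2^11 = 1.270 mV.
V_a = V_low + 1404·LSB = 0.482422 V; V_b = V_low + 1405·LSB = 0.483691 V.

[482.422 mV, 483.691 mV)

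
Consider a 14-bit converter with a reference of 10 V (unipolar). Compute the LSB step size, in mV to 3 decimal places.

0.610 mV

Full-scale span = 10 V.
LSB = 10 / 2^14 = 10 / 16384 = 0.000610352 V = 0.610 mV.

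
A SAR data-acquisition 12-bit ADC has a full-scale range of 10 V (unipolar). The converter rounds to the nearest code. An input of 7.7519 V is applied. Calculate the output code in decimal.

With 4096 levels over 10 V, one step is 2.441 mV.
(V_in − V_low)/LSB = (7.7519 − 0) / 0.00244141 = 3175.178.
So the output code is 3175.

code 3175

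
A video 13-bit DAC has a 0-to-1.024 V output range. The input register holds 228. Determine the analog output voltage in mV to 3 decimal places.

LSB = 1.024 V / 2^13 = 125.00 µV.
V_out = 0 + 228 × 0.000125 V = 0.0285 V.
= 28.500 mV.

28.500 mV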